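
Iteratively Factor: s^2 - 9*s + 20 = (s - 5)*(s - 4)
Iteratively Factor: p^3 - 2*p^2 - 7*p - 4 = (p + 1)*(p^2 - 3*p - 4) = (p - 4)*(p + 1)*(p + 1)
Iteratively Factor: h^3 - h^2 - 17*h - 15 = (h + 3)*(h^2 - 4*h - 5) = (h - 5)*(h + 3)*(h + 1)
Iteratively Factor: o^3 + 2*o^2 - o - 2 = (o + 1)*(o^2 + o - 2) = (o - 1)*(o + 1)*(o + 2)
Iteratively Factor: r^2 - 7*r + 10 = (r - 2)*(r - 5)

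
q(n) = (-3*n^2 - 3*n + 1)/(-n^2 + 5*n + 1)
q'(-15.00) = -0.04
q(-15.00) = 2.10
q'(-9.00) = -0.09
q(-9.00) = 1.72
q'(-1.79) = -0.47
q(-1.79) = 0.29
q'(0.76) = -1.20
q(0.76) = -0.71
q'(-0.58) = -2.35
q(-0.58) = -0.77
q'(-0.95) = -0.94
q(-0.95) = -0.25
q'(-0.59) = -2.25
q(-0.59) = -0.75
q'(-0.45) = -4.67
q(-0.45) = -1.20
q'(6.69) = -7.91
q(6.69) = 14.88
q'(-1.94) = -0.44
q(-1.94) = 0.36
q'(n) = (-6*n - 3)/(-n^2 + 5*n + 1) + (2*n - 5)*(-3*n^2 - 3*n + 1)/(-n^2 + 5*n + 1)^2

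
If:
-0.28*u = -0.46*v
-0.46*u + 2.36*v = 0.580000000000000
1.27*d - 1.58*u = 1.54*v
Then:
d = 1.18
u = 0.59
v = 0.36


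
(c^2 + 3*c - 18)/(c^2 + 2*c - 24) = (c - 3)/(c - 4)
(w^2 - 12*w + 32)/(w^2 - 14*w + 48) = (w - 4)/(w - 6)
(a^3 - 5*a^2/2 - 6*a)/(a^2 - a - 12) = a*(2*a + 3)/(2*(a + 3))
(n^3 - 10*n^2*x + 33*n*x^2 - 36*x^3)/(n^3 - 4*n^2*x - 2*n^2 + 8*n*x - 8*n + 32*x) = (n^2 - 6*n*x + 9*x^2)/(n^2 - 2*n - 8)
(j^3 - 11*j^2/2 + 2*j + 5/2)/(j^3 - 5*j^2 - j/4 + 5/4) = 2*(j - 1)/(2*j - 1)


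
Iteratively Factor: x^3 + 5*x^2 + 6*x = (x)*(x^2 + 5*x + 6) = x*(x + 3)*(x + 2)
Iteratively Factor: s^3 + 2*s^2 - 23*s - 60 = (s + 3)*(s^2 - s - 20) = (s + 3)*(s + 4)*(s - 5)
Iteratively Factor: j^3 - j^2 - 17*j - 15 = (j + 3)*(j^2 - 4*j - 5) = (j - 5)*(j + 3)*(j + 1)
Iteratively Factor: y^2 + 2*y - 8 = (y + 4)*(y - 2)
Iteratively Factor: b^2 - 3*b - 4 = (b - 4)*(b + 1)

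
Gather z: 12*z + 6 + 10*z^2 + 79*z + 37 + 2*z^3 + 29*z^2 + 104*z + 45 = 2*z^3 + 39*z^2 + 195*z + 88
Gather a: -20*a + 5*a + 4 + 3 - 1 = 6 - 15*a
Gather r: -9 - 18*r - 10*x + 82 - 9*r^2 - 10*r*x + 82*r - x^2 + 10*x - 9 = -9*r^2 + r*(64 - 10*x) - x^2 + 64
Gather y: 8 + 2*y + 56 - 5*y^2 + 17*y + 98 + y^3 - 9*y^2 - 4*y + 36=y^3 - 14*y^2 + 15*y + 198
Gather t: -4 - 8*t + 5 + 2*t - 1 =-6*t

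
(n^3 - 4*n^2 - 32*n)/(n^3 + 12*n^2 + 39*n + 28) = n*(n - 8)/(n^2 + 8*n + 7)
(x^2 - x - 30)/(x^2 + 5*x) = (x - 6)/x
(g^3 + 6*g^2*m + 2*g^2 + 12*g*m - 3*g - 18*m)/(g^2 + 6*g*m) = g + 2 - 3/g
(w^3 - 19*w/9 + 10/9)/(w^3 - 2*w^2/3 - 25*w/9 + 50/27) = 3*(w - 1)/(3*w - 5)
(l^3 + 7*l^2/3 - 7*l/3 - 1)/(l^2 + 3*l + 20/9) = 3*(3*l^3 + 7*l^2 - 7*l - 3)/(9*l^2 + 27*l + 20)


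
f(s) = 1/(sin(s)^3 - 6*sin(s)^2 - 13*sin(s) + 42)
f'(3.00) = -0.00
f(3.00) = 0.02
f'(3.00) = -0.00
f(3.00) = 0.02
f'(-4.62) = -0.00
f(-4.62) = 0.04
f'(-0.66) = 0.00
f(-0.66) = 0.02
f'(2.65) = -0.01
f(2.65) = 0.03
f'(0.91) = 0.02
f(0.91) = 0.04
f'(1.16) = 0.01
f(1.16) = 0.04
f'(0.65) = 0.01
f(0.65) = 0.03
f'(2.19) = -0.02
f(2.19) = 0.04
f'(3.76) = -0.00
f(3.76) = 0.02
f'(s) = (-3*sin(s)^2*cos(s) + 12*sin(s)*cos(s) + 13*cos(s))/(sin(s)^3 - 6*sin(s)^2 - 13*sin(s) + 42)^2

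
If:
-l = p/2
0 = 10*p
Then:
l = 0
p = 0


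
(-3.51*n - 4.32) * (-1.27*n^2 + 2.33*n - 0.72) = 4.4577*n^3 - 2.6919*n^2 - 7.5384*n + 3.1104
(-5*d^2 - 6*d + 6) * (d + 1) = -5*d^3 - 11*d^2 + 6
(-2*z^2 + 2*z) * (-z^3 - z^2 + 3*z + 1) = 2*z^5 - 8*z^3 + 4*z^2 + 2*z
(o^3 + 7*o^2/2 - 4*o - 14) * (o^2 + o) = o^5 + 9*o^4/2 - o^3/2 - 18*o^2 - 14*o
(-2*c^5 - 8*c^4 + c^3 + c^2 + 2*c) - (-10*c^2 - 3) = -2*c^5 - 8*c^4 + c^3 + 11*c^2 + 2*c + 3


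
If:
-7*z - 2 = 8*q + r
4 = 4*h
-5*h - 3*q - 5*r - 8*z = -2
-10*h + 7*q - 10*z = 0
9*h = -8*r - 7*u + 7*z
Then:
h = 1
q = 200/559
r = 5/13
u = -9684/3913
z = -419/559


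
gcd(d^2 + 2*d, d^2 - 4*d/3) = d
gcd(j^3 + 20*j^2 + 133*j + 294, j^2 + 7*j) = j + 7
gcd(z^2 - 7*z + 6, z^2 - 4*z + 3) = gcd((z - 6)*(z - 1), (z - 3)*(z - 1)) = z - 1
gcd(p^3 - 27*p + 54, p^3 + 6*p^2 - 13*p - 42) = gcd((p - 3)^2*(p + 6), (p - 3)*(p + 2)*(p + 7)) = p - 3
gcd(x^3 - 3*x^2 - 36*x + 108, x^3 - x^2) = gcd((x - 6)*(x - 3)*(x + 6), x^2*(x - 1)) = 1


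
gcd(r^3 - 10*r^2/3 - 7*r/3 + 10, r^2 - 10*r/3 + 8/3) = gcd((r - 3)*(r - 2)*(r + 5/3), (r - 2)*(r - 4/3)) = r - 2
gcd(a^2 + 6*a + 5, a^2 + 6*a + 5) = a^2 + 6*a + 5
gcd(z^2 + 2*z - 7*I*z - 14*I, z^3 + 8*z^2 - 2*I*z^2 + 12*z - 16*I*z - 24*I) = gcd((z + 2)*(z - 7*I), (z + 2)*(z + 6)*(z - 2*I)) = z + 2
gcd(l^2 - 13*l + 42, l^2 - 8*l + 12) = l - 6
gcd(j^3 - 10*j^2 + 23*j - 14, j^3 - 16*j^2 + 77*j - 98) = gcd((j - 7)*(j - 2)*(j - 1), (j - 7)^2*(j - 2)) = j^2 - 9*j + 14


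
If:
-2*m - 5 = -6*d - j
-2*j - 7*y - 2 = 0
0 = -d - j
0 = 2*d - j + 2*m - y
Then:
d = 11/18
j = -11/18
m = -35/36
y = -1/9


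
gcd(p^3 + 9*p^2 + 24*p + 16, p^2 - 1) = p + 1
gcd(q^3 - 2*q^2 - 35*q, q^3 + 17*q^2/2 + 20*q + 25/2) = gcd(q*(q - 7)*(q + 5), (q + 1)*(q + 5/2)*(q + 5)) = q + 5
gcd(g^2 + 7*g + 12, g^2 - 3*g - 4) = 1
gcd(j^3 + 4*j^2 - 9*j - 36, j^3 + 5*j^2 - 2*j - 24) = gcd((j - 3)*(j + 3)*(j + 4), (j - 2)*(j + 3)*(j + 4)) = j^2 + 7*j + 12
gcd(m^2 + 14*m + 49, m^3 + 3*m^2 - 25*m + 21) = m + 7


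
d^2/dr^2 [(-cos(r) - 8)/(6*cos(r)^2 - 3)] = (-36*sin(r)^4*cos(r) - 128*sin(r)^4 + 128*sin(r)^2 + 10*cos(r) - 9*cos(3*r) + 2*cos(5*r) + 32)/(3*(2*sin(r)^2 - 1)^3)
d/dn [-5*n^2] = -10*n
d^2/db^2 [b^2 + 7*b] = 2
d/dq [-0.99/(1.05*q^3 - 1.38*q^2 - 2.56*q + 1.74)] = (3.1185*q^2 - 2.7324*q - 2.5344)/(1.05*q^3 - 1.38*q^2 - 2.56*q + 1.74)^2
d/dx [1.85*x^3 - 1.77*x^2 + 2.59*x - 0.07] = 5.55*x^2 - 3.54*x + 2.59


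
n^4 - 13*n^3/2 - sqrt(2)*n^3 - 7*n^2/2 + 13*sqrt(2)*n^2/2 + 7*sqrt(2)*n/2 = n*(n - 7)*(n + 1/2)*(n - sqrt(2))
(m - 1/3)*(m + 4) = m^2 + 11*m/3 - 4/3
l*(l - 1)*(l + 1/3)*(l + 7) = l^4 + 19*l^3/3 - 5*l^2 - 7*l/3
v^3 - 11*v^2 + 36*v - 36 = (v - 6)*(v - 3)*(v - 2)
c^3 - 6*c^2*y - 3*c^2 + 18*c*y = c*(c - 3)*(c - 6*y)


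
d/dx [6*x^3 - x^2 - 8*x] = 18*x^2 - 2*x - 8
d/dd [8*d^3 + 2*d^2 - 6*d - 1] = 24*d^2 + 4*d - 6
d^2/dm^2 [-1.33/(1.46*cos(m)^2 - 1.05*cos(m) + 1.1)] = (11.340112*(1 - cos(m)^2)^2 - 6.11667*cos(m)^3 - 1.407539*cos(m)^2 + 13.76949*cos(m) - 10.000802)/(1.46*cos(m)^2 - 1.05*cos(m) + 1.1)^3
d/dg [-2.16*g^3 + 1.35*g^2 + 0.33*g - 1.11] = -6.48*g^2 + 2.7*g + 0.33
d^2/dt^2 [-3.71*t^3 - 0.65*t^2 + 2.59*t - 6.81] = -22.26*t - 1.3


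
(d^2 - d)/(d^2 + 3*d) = (d - 1)/(d + 3)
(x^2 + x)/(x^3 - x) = 1/(x - 1)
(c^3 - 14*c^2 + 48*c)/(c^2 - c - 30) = c*(c - 8)/(c + 5)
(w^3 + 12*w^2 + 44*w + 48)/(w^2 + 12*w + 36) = (w^2 + 6*w + 8)/(w + 6)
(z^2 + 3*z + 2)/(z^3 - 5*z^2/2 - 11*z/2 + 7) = 2*(z + 1)/(2*z^2 - 9*z + 7)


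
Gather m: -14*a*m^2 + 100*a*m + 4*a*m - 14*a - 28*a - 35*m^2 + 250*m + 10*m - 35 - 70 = -42*a + m^2*(-14*a - 35) + m*(104*a + 260) - 105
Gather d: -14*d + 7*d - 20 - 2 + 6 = -7*d - 16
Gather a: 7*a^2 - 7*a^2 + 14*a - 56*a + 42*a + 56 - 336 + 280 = 0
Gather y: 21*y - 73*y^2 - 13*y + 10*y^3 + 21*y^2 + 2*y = 10*y^3 - 52*y^2 + 10*y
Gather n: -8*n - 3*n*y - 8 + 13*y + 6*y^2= n*(-3*y - 8) + 6*y^2 + 13*y - 8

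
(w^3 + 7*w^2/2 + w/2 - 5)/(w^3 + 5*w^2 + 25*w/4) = 2*(w^2 + w - 2)/(w*(2*w + 5))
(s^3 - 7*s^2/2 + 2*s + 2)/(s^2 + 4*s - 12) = (s^2 - 3*s/2 - 1)/(s + 6)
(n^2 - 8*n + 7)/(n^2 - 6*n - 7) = (n - 1)/(n + 1)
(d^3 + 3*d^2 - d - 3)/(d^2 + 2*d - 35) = (d^3 + 3*d^2 - d - 3)/(d^2 + 2*d - 35)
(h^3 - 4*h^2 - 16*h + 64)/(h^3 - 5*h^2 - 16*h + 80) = (h - 4)/(h - 5)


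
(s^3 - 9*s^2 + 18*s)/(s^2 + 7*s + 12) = s*(s^2 - 9*s + 18)/(s^2 + 7*s + 12)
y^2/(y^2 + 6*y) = y/(y + 6)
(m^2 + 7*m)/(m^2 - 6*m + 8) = m*(m + 7)/(m^2 - 6*m + 8)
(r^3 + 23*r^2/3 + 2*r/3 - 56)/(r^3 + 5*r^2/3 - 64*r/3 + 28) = (r + 4)/(r - 2)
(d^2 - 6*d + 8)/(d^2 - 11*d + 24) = (d^2 - 6*d + 8)/(d^2 - 11*d + 24)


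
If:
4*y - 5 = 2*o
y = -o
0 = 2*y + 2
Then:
No Solution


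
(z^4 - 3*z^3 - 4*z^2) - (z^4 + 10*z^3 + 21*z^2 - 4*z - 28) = -13*z^3 - 25*z^2 + 4*z + 28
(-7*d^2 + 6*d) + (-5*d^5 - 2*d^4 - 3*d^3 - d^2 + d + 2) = -5*d^5 - 2*d^4 - 3*d^3 - 8*d^2 + 7*d + 2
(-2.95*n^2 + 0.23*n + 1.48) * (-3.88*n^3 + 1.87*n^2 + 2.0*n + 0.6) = 11.446*n^5 - 6.4089*n^4 - 11.2123*n^3 + 1.4576*n^2 + 3.098*n + 0.888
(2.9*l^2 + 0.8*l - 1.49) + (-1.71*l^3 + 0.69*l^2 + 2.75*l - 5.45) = -1.71*l^3 + 3.59*l^2 + 3.55*l - 6.94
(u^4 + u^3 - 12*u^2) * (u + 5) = u^5 + 6*u^4 - 7*u^3 - 60*u^2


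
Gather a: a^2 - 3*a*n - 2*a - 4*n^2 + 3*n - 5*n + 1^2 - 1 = a^2 + a*(-3*n - 2) - 4*n^2 - 2*n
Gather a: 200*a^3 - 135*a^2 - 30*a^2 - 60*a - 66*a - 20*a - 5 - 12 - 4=200*a^3 - 165*a^2 - 146*a - 21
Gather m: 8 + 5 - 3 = 10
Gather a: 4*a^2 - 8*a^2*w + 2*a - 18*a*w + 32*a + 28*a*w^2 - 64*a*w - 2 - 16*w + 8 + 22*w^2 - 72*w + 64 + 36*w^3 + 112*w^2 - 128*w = a^2*(4 - 8*w) + a*(28*w^2 - 82*w + 34) + 36*w^3 + 134*w^2 - 216*w + 70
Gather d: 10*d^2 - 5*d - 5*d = 10*d^2 - 10*d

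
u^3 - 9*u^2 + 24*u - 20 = (u - 5)*(u - 2)^2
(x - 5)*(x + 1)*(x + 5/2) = x^3 - 3*x^2/2 - 15*x - 25/2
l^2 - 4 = (l - 2)*(l + 2)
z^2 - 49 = (z - 7)*(z + 7)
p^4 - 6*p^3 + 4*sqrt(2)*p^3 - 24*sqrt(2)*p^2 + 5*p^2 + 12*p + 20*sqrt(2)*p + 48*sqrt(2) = (p - 4)*(p - 3)*(p + 1)*(p + 4*sqrt(2))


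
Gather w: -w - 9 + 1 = -w - 8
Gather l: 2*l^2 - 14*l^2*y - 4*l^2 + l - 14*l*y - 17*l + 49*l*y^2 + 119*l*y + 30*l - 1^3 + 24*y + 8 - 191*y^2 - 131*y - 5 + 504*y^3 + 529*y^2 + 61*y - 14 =l^2*(-14*y - 2) + l*(49*y^2 + 105*y + 14) + 504*y^3 + 338*y^2 - 46*y - 12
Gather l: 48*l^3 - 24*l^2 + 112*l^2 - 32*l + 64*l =48*l^3 + 88*l^2 + 32*l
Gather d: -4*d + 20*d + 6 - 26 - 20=16*d - 40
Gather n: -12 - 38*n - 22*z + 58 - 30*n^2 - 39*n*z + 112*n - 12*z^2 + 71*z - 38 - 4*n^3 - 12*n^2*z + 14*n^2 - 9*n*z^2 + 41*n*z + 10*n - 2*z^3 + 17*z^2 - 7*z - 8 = -4*n^3 + n^2*(-12*z - 16) + n*(-9*z^2 + 2*z + 84) - 2*z^3 + 5*z^2 + 42*z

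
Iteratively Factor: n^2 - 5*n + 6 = (n - 2)*(n - 3)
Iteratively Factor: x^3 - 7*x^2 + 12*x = (x)*(x^2 - 7*x + 12) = x*(x - 4)*(x - 3)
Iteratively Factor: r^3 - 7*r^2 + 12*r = (r)*(r^2 - 7*r + 12) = r*(r - 4)*(r - 3)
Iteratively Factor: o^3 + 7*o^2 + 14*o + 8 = (o + 2)*(o^2 + 5*o + 4) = (o + 1)*(o + 2)*(o + 4)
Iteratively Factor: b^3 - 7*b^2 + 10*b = (b - 5)*(b^2 - 2*b) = (b - 5)*(b - 2)*(b)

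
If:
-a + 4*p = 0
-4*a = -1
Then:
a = 1/4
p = 1/16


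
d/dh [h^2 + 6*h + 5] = 2*h + 6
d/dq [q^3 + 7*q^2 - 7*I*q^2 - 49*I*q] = 3*q^2 + 14*q*(1 - I) - 49*I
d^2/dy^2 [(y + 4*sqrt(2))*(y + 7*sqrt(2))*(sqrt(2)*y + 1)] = 6*sqrt(2)*y + 46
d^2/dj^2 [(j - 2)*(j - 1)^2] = 6*j - 8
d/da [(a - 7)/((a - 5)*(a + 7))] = (-a^2 + 14*a - 21)/(a^4 + 4*a^3 - 66*a^2 - 140*a + 1225)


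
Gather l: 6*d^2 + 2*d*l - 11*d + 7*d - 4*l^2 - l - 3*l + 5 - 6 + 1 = 6*d^2 - 4*d - 4*l^2 + l*(2*d - 4)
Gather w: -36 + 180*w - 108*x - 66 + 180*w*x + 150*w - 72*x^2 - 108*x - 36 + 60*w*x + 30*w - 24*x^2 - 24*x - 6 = w*(240*x + 360) - 96*x^2 - 240*x - 144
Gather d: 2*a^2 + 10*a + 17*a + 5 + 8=2*a^2 + 27*a + 13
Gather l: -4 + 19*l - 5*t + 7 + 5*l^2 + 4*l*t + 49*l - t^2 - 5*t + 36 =5*l^2 + l*(4*t + 68) - t^2 - 10*t + 39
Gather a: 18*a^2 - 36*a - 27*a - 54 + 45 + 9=18*a^2 - 63*a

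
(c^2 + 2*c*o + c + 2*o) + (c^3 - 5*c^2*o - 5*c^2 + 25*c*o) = c^3 - 5*c^2*o - 4*c^2 + 27*c*o + c + 2*o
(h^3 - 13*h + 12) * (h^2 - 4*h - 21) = h^5 - 4*h^4 - 34*h^3 + 64*h^2 + 225*h - 252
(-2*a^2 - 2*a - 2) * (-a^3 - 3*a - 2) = 2*a^5 + 2*a^4 + 8*a^3 + 10*a^2 + 10*a + 4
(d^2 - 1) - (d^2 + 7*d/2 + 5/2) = -7*d/2 - 7/2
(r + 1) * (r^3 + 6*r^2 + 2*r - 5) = r^4 + 7*r^3 + 8*r^2 - 3*r - 5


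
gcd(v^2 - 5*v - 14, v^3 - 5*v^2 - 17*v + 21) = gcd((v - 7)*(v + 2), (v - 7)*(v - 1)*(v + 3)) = v - 7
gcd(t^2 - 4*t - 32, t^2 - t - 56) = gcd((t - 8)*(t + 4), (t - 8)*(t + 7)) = t - 8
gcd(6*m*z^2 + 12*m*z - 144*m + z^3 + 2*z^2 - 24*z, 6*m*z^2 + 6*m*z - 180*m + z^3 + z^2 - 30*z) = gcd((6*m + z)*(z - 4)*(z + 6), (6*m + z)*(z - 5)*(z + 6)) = 6*m*z + 36*m + z^2 + 6*z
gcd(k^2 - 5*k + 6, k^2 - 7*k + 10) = k - 2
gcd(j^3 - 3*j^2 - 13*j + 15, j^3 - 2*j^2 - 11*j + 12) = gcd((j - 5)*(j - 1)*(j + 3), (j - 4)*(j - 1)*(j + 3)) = j^2 + 2*j - 3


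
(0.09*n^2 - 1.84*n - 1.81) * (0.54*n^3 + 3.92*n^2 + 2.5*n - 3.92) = 0.0486*n^5 - 0.6408*n^4 - 7.9652*n^3 - 12.048*n^2 + 2.6878*n + 7.0952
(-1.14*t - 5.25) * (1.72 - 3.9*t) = 4.446*t^2 + 18.5142*t - 9.03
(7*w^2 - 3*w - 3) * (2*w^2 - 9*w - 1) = 14*w^4 - 69*w^3 + 14*w^2 + 30*w + 3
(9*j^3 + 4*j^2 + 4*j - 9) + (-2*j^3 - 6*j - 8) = 7*j^3 + 4*j^2 - 2*j - 17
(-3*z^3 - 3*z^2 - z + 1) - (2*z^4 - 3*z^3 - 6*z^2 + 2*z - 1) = -2*z^4 + 3*z^2 - 3*z + 2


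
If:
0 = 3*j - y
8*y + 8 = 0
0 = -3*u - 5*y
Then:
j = -1/3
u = 5/3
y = -1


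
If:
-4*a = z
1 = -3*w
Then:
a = -z/4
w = -1/3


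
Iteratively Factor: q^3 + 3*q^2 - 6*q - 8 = (q + 4)*(q^2 - q - 2) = (q - 2)*(q + 4)*(q + 1)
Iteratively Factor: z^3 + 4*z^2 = (z + 4)*(z^2) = z*(z + 4)*(z)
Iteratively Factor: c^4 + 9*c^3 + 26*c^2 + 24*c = (c + 3)*(c^3 + 6*c^2 + 8*c) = c*(c + 3)*(c^2 + 6*c + 8) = c*(c + 3)*(c + 4)*(c + 2)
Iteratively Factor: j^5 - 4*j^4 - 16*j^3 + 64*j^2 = (j - 4)*(j^4 - 16*j^2) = j*(j - 4)*(j^3 - 16*j) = j*(j - 4)^2*(j^2 + 4*j) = j^2*(j - 4)^2*(j + 4)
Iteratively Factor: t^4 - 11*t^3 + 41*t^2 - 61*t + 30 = (t - 3)*(t^3 - 8*t^2 + 17*t - 10) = (t - 5)*(t - 3)*(t^2 - 3*t + 2) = (t - 5)*(t - 3)*(t - 2)*(t - 1)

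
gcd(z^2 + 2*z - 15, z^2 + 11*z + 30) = z + 5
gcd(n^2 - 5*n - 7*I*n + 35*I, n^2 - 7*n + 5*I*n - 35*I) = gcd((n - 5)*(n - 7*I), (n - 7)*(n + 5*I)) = 1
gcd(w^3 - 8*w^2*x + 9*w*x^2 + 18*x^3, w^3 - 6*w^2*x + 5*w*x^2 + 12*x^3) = -w^2 + 2*w*x + 3*x^2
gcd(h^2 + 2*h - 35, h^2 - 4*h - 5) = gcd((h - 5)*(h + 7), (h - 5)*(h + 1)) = h - 5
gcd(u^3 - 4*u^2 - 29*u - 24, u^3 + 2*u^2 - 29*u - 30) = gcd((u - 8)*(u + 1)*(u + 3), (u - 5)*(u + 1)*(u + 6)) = u + 1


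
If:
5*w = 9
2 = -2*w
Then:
No Solution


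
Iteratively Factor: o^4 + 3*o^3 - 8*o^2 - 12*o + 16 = (o + 2)*(o^3 + o^2 - 10*o + 8) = (o + 2)*(o + 4)*(o^2 - 3*o + 2) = (o - 1)*(o + 2)*(o + 4)*(o - 2)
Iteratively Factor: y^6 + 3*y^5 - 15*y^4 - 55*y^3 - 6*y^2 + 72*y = (y - 1)*(y^5 + 4*y^4 - 11*y^3 - 66*y^2 - 72*y) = y*(y - 1)*(y^4 + 4*y^3 - 11*y^2 - 66*y - 72) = y*(y - 1)*(y + 3)*(y^3 + y^2 - 14*y - 24) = y*(y - 4)*(y - 1)*(y + 3)*(y^2 + 5*y + 6) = y*(y - 4)*(y - 1)*(y + 2)*(y + 3)*(y + 3)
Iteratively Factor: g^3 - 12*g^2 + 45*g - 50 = (g - 5)*(g^2 - 7*g + 10) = (g - 5)^2*(g - 2)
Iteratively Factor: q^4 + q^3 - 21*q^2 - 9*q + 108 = (q - 3)*(q^3 + 4*q^2 - 9*q - 36) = (q - 3)*(q + 3)*(q^2 + q - 12) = (q - 3)*(q + 3)*(q + 4)*(q - 3)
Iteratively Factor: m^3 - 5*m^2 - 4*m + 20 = (m - 2)*(m^2 - 3*m - 10) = (m - 2)*(m + 2)*(m - 5)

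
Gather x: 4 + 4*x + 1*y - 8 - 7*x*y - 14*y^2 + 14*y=x*(4 - 7*y) - 14*y^2 + 15*y - 4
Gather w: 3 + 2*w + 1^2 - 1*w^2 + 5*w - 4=-w^2 + 7*w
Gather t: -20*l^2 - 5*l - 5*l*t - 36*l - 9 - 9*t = -20*l^2 - 41*l + t*(-5*l - 9) - 9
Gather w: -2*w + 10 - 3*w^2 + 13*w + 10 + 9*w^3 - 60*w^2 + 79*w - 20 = 9*w^3 - 63*w^2 + 90*w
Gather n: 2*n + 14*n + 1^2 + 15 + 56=16*n + 72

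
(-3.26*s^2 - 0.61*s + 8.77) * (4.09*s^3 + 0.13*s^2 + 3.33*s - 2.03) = -13.3334*s^5 - 2.9187*s^4 + 24.9342*s^3 + 5.7266*s^2 + 30.4424*s - 17.8031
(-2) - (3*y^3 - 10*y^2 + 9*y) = -3*y^3 + 10*y^2 - 9*y - 2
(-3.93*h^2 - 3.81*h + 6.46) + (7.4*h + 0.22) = -3.93*h^2 + 3.59*h + 6.68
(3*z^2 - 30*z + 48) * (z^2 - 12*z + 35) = 3*z^4 - 66*z^3 + 513*z^2 - 1626*z + 1680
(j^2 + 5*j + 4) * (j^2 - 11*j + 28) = j^4 - 6*j^3 - 23*j^2 + 96*j + 112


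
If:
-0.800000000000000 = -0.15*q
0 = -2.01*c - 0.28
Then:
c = -0.14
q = 5.33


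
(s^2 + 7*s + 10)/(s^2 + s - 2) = (s + 5)/(s - 1)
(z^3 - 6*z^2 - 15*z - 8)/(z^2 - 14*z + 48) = (z^2 + 2*z + 1)/(z - 6)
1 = 1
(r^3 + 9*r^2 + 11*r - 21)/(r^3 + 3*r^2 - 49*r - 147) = (r - 1)/(r - 7)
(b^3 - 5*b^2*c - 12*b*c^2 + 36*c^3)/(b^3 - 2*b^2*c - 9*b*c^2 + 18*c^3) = (b - 6*c)/(b - 3*c)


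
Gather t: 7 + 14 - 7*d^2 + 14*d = -7*d^2 + 14*d + 21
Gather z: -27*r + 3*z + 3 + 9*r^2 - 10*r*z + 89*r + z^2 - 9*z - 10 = 9*r^2 + 62*r + z^2 + z*(-10*r - 6) - 7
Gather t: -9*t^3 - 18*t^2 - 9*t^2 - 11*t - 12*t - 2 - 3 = -9*t^3 - 27*t^2 - 23*t - 5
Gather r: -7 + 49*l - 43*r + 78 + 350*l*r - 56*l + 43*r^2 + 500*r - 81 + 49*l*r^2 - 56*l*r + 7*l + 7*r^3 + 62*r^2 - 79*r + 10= 7*r^3 + r^2*(49*l + 105) + r*(294*l + 378)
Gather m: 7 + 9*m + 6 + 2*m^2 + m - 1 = 2*m^2 + 10*m + 12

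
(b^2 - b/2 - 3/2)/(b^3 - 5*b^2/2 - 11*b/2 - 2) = (2*b - 3)/(2*b^2 - 7*b - 4)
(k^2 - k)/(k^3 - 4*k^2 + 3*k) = 1/(k - 3)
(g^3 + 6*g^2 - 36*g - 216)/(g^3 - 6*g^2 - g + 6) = (g^2 + 12*g + 36)/(g^2 - 1)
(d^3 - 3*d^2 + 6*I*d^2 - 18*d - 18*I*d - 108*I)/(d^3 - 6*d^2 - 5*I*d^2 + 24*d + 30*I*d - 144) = (d^2 + d*(3 + 6*I) + 18*I)/(d^2 - 5*I*d + 24)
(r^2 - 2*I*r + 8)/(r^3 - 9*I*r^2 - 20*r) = (r + 2*I)/(r*(r - 5*I))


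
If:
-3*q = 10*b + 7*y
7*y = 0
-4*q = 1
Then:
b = 3/40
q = -1/4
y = 0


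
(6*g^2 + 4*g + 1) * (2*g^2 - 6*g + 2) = 12*g^4 - 28*g^3 - 10*g^2 + 2*g + 2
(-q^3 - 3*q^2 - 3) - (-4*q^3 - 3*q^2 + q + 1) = 3*q^3 - q - 4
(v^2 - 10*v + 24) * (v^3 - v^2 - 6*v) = v^5 - 11*v^4 + 28*v^3 + 36*v^2 - 144*v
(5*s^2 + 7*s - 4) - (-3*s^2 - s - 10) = 8*s^2 + 8*s + 6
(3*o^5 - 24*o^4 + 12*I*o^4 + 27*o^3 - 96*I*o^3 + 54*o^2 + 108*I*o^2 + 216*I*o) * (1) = 3*o^5 - 24*o^4 + 12*I*o^4 + 27*o^3 - 96*I*o^3 + 54*o^2 + 108*I*o^2 + 216*I*o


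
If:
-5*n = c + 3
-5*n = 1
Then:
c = -2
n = -1/5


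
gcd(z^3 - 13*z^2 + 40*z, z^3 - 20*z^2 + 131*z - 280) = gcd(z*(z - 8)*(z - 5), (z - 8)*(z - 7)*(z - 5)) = z^2 - 13*z + 40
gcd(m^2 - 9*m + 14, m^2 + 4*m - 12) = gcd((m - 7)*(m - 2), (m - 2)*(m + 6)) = m - 2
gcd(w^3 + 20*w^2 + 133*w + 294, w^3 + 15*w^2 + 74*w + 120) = w + 6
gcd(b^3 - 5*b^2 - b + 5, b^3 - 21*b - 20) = b^2 - 4*b - 5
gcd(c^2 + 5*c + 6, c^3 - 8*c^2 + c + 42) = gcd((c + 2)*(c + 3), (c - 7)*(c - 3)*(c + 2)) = c + 2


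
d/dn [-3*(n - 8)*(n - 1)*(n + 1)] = -9*n^2 + 48*n + 3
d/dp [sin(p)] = cos(p)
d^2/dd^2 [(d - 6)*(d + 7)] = 2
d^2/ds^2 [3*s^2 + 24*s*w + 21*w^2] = 6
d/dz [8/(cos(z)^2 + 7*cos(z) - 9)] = 8*(2*cos(z) + 7)*sin(z)/(cos(z)^2 + 7*cos(z) - 9)^2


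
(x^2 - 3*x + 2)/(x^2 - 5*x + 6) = (x - 1)/(x - 3)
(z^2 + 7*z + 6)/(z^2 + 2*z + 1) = (z + 6)/(z + 1)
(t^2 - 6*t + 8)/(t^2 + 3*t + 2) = (t^2 - 6*t + 8)/(t^2 + 3*t + 2)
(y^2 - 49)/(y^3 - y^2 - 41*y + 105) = (y - 7)/(y^2 - 8*y + 15)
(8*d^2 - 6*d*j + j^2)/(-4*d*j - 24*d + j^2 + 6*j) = (-2*d + j)/(j + 6)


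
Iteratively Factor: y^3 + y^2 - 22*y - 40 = (y + 2)*(y^2 - y - 20) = (y + 2)*(y + 4)*(y - 5)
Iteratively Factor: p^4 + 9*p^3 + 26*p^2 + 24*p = (p + 4)*(p^3 + 5*p^2 + 6*p) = (p + 3)*(p + 4)*(p^2 + 2*p) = (p + 2)*(p + 3)*(p + 4)*(p)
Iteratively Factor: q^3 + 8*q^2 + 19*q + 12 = (q + 1)*(q^2 + 7*q + 12) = (q + 1)*(q + 4)*(q + 3)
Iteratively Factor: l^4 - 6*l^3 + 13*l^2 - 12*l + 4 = (l - 2)*(l^3 - 4*l^2 + 5*l - 2) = (l - 2)*(l - 1)*(l^2 - 3*l + 2) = (l - 2)*(l - 1)^2*(l - 2)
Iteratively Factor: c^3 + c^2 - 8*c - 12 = (c - 3)*(c^2 + 4*c + 4) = (c - 3)*(c + 2)*(c + 2)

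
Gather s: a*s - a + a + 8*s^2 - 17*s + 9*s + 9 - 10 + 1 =8*s^2 + s*(a - 8)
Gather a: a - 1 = a - 1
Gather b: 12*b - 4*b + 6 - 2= 8*b + 4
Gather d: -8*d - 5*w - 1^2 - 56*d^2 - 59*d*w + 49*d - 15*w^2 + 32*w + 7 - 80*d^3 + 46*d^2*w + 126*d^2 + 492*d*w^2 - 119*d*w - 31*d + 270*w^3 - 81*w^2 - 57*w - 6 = -80*d^3 + d^2*(46*w + 70) + d*(492*w^2 - 178*w + 10) + 270*w^3 - 96*w^2 - 30*w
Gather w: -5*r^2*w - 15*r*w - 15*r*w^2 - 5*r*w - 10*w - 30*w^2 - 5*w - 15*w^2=w^2*(-15*r - 45) + w*(-5*r^2 - 20*r - 15)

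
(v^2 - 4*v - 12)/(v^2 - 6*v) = (v + 2)/v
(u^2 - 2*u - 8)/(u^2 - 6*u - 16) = (u - 4)/(u - 8)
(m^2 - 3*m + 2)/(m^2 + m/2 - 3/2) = 2*(m - 2)/(2*m + 3)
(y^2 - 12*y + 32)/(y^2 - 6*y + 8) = (y - 8)/(y - 2)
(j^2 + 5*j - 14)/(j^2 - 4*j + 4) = (j + 7)/(j - 2)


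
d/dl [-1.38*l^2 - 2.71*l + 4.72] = -2.76*l - 2.71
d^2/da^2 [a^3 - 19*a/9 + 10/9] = 6*a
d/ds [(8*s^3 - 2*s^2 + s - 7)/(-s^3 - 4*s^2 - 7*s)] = (-34*s^4 - 110*s^3 - 3*s^2 - 56*s - 49)/(s^2*(s^4 + 8*s^3 + 30*s^2 + 56*s + 49))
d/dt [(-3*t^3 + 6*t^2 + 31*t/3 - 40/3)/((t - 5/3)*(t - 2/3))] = 3*(-81*t^4 + 378*t^3 - 927*t^2 + 1080*t - 530)/(81*t^4 - 378*t^3 + 621*t^2 - 420*t + 100)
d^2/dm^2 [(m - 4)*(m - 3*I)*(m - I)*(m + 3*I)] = 12*m^2 + 6*m*(-4 - I) + 18 + 8*I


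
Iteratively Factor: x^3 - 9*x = (x + 3)*(x^2 - 3*x) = (x - 3)*(x + 3)*(x)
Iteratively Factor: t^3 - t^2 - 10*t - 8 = (t + 1)*(t^2 - 2*t - 8) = (t - 4)*(t + 1)*(t + 2)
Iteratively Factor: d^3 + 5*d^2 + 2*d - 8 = (d - 1)*(d^2 + 6*d + 8) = (d - 1)*(d + 2)*(d + 4)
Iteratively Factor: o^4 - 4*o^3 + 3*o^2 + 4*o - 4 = (o + 1)*(o^3 - 5*o^2 + 8*o - 4) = (o - 2)*(o + 1)*(o^2 - 3*o + 2) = (o - 2)^2*(o + 1)*(o - 1)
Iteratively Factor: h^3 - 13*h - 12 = (h - 4)*(h^2 + 4*h + 3) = (h - 4)*(h + 3)*(h + 1)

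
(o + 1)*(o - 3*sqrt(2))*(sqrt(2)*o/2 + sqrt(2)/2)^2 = o^4/2 - 3*sqrt(2)*o^3/2 + 3*o^3/2 - 9*sqrt(2)*o^2/2 + 3*o^2/2 - 9*sqrt(2)*o/2 + o/2 - 3*sqrt(2)/2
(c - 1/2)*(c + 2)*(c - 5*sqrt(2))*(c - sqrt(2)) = c^4 - 6*sqrt(2)*c^3 + 3*c^3/2 - 9*sqrt(2)*c^2 + 9*c^2 + 6*sqrt(2)*c + 15*c - 10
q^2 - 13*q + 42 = (q - 7)*(q - 6)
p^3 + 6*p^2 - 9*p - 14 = (p - 2)*(p + 1)*(p + 7)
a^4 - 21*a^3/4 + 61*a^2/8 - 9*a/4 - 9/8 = (a - 3)*(a - 3/2)*(a - 1)*(a + 1/4)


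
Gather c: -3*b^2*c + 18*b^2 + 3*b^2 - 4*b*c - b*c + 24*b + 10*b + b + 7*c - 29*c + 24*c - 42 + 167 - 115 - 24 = 21*b^2 + 35*b + c*(-3*b^2 - 5*b + 2) - 14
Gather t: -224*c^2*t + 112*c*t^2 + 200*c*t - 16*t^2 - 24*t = t^2*(112*c - 16) + t*(-224*c^2 + 200*c - 24)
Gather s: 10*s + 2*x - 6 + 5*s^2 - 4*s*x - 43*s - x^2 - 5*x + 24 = 5*s^2 + s*(-4*x - 33) - x^2 - 3*x + 18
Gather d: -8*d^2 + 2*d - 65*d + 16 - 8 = -8*d^2 - 63*d + 8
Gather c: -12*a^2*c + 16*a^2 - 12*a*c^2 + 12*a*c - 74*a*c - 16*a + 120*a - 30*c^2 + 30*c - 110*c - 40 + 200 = 16*a^2 + 104*a + c^2*(-12*a - 30) + c*(-12*a^2 - 62*a - 80) + 160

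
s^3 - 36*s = s*(s - 6)*(s + 6)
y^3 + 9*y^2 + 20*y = y*(y + 4)*(y + 5)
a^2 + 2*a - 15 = (a - 3)*(a + 5)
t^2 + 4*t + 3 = (t + 1)*(t + 3)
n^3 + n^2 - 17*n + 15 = (n - 3)*(n - 1)*(n + 5)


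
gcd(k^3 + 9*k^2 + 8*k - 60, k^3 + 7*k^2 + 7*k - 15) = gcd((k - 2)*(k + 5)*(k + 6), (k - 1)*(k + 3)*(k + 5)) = k + 5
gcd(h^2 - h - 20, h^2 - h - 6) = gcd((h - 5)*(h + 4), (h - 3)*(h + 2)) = 1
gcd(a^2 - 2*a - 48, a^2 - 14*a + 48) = a - 8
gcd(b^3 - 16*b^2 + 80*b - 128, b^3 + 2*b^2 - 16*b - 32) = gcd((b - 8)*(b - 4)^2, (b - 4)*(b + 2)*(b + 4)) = b - 4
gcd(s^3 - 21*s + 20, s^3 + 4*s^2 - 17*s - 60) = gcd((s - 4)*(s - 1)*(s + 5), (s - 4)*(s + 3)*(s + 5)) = s^2 + s - 20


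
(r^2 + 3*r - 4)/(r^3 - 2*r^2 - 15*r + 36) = (r - 1)/(r^2 - 6*r + 9)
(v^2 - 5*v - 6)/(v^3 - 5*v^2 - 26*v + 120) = (v + 1)/(v^2 + v - 20)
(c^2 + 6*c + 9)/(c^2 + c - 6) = (c + 3)/(c - 2)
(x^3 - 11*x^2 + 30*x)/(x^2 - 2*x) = (x^2 - 11*x + 30)/(x - 2)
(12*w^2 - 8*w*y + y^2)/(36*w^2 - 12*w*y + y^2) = (-2*w + y)/(-6*w + y)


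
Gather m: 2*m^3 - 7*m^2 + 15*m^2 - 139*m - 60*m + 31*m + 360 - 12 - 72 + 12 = 2*m^3 + 8*m^2 - 168*m + 288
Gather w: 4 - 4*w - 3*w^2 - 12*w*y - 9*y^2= -3*w^2 + w*(-12*y - 4) - 9*y^2 + 4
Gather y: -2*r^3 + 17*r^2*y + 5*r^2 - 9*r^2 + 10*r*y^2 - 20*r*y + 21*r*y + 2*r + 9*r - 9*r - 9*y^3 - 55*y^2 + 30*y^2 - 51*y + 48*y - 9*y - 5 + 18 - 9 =-2*r^3 - 4*r^2 + 2*r - 9*y^3 + y^2*(10*r - 25) + y*(17*r^2 + r - 12) + 4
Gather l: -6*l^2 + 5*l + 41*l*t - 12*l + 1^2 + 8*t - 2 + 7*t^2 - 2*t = -6*l^2 + l*(41*t - 7) + 7*t^2 + 6*t - 1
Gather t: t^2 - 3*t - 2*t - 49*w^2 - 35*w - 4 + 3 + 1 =t^2 - 5*t - 49*w^2 - 35*w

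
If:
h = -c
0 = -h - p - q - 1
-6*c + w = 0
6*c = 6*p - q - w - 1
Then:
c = w/6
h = -w/6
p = 13*w/42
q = -w/7 - 1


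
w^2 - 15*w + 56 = (w - 8)*(w - 7)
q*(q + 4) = q^2 + 4*q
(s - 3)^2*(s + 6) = s^3 - 27*s + 54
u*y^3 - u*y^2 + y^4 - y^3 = y^2*(u + y)*(y - 1)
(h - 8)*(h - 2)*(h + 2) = h^3 - 8*h^2 - 4*h + 32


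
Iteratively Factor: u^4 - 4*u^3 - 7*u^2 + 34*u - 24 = (u + 3)*(u^3 - 7*u^2 + 14*u - 8) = (u - 2)*(u + 3)*(u^2 - 5*u + 4) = (u - 2)*(u - 1)*(u + 3)*(u - 4)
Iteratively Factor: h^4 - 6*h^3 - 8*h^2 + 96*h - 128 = (h - 4)*(h^3 - 2*h^2 - 16*h + 32) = (h - 4)*(h + 4)*(h^2 - 6*h + 8) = (h - 4)^2*(h + 4)*(h - 2)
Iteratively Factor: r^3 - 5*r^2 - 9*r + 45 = (r + 3)*(r^2 - 8*r + 15) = (r - 5)*(r + 3)*(r - 3)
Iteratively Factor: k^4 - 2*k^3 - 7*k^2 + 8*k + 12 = (k + 1)*(k^3 - 3*k^2 - 4*k + 12) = (k - 2)*(k + 1)*(k^2 - k - 6) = (k - 3)*(k - 2)*(k + 1)*(k + 2)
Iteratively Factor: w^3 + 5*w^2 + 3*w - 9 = (w + 3)*(w^2 + 2*w - 3) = (w + 3)^2*(w - 1)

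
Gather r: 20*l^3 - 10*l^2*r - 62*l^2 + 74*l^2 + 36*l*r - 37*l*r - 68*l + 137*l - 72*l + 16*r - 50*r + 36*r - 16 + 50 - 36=20*l^3 + 12*l^2 - 3*l + r*(-10*l^2 - l + 2) - 2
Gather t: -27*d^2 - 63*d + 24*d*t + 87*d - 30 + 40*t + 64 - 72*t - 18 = -27*d^2 + 24*d + t*(24*d - 32) + 16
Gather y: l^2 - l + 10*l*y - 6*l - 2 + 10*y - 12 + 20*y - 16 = l^2 - 7*l + y*(10*l + 30) - 30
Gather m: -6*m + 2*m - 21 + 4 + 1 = -4*m - 16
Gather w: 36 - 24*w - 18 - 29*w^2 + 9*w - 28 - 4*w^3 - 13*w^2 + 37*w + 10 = -4*w^3 - 42*w^2 + 22*w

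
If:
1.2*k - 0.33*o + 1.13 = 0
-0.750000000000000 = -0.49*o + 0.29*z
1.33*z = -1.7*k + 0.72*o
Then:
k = -0.25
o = 2.53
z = 1.68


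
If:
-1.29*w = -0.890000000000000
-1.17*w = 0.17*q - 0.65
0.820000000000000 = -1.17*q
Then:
No Solution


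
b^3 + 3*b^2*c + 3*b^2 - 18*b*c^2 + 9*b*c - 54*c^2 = (b + 3)*(b - 3*c)*(b + 6*c)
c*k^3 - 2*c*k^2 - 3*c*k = k*(k - 3)*(c*k + c)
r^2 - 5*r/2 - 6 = (r - 4)*(r + 3/2)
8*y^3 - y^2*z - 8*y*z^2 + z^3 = (-8*y + z)*(-y + z)*(y + z)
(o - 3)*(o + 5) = o^2 + 2*o - 15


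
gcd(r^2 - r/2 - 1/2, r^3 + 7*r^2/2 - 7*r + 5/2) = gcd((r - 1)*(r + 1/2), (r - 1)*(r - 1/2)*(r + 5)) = r - 1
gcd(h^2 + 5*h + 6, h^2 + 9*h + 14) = h + 2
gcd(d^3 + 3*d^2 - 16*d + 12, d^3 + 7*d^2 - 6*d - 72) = d + 6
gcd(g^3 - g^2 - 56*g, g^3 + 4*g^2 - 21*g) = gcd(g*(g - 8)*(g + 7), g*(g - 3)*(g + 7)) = g^2 + 7*g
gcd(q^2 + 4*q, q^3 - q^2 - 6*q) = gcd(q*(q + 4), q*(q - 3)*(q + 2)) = q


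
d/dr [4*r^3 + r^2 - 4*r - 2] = 12*r^2 + 2*r - 4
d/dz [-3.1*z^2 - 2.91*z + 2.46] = -6.2*z - 2.91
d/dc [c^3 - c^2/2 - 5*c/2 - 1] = 3*c^2 - c - 5/2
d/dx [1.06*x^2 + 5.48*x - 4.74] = 2.12*x + 5.48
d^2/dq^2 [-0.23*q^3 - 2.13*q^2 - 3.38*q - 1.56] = -1.38*q - 4.26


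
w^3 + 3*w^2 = w^2*(w + 3)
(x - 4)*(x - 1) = x^2 - 5*x + 4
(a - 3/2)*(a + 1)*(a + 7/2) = a^3 + 3*a^2 - 13*a/4 - 21/4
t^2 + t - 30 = (t - 5)*(t + 6)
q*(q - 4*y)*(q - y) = q^3 - 5*q^2*y + 4*q*y^2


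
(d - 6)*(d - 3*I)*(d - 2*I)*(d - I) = d^4 - 6*d^3 - 6*I*d^3 - 11*d^2 + 36*I*d^2 + 66*d + 6*I*d - 36*I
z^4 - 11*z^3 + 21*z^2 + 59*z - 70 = (z - 7)*(z - 5)*(z - 1)*(z + 2)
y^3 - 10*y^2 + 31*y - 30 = (y - 5)*(y - 3)*(y - 2)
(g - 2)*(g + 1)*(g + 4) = g^3 + 3*g^2 - 6*g - 8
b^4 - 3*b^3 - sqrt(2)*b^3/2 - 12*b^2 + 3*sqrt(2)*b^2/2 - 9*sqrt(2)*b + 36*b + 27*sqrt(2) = (b - 3)*(b - 3*sqrt(2))*(b + sqrt(2))*(b + 3*sqrt(2)/2)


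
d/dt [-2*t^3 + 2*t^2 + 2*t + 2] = -6*t^2 + 4*t + 2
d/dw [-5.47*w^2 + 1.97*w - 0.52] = 1.97 - 10.94*w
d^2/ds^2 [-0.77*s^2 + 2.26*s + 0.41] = -1.54000000000000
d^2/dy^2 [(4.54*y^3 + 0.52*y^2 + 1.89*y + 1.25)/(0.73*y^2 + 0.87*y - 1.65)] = (-3.5527136788005e-15*y^4 + 19.16337*y^3 - 31.34823*y^2 + 92.58318*y + 13.16109)/(0.389017*y^6 + 1.390869*y^5 - 0.980243999999999*y^4 - 5.628987*y^3 + 2.21562*y^2 + 7.105725*y - 4.492125)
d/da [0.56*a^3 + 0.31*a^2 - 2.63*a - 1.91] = 1.68*a^2 + 0.62*a - 2.63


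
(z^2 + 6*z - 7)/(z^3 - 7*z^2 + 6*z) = (z + 7)/(z*(z - 6))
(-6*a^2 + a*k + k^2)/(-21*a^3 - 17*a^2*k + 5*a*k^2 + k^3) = (6*a^2 - a*k - k^2)/(21*a^3 + 17*a^2*k - 5*a*k^2 - k^3)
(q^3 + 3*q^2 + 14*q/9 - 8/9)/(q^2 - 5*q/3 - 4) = (3*q^2 + 5*q - 2)/(3*(q - 3))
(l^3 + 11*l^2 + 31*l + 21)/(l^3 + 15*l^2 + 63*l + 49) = (l + 3)/(l + 7)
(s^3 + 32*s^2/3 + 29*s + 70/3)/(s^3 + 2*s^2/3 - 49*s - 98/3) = (3*s^2 + 11*s + 10)/(3*s^2 - 19*s - 14)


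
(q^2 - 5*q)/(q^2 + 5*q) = (q - 5)/(q + 5)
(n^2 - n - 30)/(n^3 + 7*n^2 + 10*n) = (n - 6)/(n*(n + 2))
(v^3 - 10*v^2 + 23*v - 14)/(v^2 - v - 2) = (v^2 - 8*v + 7)/(v + 1)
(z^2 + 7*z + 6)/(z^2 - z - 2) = (z + 6)/(z - 2)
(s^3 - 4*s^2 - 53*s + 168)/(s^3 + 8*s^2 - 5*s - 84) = (s - 8)/(s + 4)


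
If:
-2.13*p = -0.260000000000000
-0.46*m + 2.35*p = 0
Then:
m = 0.62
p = 0.12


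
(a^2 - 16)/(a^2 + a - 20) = (a + 4)/(a + 5)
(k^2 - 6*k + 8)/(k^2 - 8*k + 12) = (k - 4)/(k - 6)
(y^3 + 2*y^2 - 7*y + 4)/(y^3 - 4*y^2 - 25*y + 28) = (y - 1)/(y - 7)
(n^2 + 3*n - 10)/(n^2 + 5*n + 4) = (n^2 + 3*n - 10)/(n^2 + 5*n + 4)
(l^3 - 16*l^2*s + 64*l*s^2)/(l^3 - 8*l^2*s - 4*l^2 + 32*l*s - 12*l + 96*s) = l*(l - 8*s)/(l^2 - 4*l - 12)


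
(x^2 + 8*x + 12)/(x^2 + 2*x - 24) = (x + 2)/(x - 4)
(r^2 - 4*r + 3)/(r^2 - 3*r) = (r - 1)/r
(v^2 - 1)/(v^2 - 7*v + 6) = (v + 1)/(v - 6)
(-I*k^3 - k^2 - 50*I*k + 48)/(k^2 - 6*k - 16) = (I*k^3 + k^2 + 50*I*k - 48)/(-k^2 + 6*k + 16)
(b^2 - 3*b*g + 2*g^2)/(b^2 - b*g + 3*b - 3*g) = (b - 2*g)/(b + 3)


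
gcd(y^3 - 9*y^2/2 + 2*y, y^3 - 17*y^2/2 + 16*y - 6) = y - 1/2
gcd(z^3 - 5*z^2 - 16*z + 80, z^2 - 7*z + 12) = z - 4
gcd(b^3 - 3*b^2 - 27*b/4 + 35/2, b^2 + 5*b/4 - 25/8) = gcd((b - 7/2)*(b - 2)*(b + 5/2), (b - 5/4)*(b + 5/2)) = b + 5/2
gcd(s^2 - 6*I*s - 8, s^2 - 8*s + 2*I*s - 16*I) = 1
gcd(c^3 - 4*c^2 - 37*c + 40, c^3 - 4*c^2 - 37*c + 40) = c^3 - 4*c^2 - 37*c + 40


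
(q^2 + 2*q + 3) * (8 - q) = -q^3 + 6*q^2 + 13*q + 24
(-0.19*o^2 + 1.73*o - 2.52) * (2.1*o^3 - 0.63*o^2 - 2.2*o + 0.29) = -0.399*o^5 + 3.7527*o^4 - 5.9639*o^3 - 2.2735*o^2 + 6.0457*o - 0.7308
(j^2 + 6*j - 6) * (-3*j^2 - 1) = -3*j^4 - 18*j^3 + 17*j^2 - 6*j + 6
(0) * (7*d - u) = 0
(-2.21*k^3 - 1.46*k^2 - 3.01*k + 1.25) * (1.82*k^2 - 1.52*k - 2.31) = -4.0222*k^5 + 0.702*k^4 + 1.8461*k^3 + 10.2228*k^2 + 5.0531*k - 2.8875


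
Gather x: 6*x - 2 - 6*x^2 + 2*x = -6*x^2 + 8*x - 2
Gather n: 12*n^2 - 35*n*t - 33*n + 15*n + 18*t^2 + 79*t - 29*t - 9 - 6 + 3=12*n^2 + n*(-35*t - 18) + 18*t^2 + 50*t - 12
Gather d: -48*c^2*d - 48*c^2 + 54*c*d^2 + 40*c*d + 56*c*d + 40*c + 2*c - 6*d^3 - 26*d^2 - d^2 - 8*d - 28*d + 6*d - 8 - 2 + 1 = -48*c^2 + 42*c - 6*d^3 + d^2*(54*c - 27) + d*(-48*c^2 + 96*c - 30) - 9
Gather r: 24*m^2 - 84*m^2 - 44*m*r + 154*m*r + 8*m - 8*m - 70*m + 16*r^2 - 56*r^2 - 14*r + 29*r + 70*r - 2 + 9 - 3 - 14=-60*m^2 - 70*m - 40*r^2 + r*(110*m + 85) - 10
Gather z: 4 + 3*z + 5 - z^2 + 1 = -z^2 + 3*z + 10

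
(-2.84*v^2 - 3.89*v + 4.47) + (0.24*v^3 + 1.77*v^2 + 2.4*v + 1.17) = 0.24*v^3 - 1.07*v^2 - 1.49*v + 5.64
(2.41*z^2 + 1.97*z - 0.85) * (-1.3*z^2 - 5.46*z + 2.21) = -3.133*z^4 - 15.7196*z^3 - 4.3251*z^2 + 8.9947*z - 1.8785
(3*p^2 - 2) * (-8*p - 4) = -24*p^3 - 12*p^2 + 16*p + 8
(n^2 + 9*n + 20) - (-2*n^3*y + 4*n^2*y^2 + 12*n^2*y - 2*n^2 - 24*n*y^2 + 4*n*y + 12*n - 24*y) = 2*n^3*y - 4*n^2*y^2 - 12*n^2*y + 3*n^2 + 24*n*y^2 - 4*n*y - 3*n + 24*y + 20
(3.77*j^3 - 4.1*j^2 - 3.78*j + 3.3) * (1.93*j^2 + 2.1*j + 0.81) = 7.2761*j^5 + 0.00400000000000134*j^4 - 12.8517*j^3 - 4.89*j^2 + 3.8682*j + 2.673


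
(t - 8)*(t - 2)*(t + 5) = t^3 - 5*t^2 - 34*t + 80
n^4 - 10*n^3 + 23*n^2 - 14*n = n*(n - 7)*(n - 2)*(n - 1)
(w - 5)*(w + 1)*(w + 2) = w^3 - 2*w^2 - 13*w - 10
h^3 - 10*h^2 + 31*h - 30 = (h - 5)*(h - 3)*(h - 2)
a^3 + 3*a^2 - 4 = (a - 1)*(a + 2)^2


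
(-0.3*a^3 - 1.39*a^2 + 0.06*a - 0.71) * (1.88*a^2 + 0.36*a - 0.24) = -0.564*a^5 - 2.7212*a^4 - 0.3156*a^3 - 0.9796*a^2 - 0.27*a + 0.1704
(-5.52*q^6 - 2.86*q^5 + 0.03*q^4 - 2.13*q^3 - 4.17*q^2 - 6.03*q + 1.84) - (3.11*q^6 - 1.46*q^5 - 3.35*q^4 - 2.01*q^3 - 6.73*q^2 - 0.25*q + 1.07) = -8.63*q^6 - 1.4*q^5 + 3.38*q^4 - 0.12*q^3 + 2.56*q^2 - 5.78*q + 0.77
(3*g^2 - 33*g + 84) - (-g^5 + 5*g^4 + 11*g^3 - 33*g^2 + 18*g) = g^5 - 5*g^4 - 11*g^3 + 36*g^2 - 51*g + 84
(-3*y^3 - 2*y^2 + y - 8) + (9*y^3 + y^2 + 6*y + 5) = 6*y^3 - y^2 + 7*y - 3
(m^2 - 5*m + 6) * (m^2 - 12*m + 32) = m^4 - 17*m^3 + 98*m^2 - 232*m + 192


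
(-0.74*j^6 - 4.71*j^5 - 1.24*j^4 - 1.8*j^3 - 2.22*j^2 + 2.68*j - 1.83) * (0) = 0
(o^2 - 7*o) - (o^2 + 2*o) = -9*o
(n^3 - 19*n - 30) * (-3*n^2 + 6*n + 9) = -3*n^5 + 6*n^4 + 66*n^3 - 24*n^2 - 351*n - 270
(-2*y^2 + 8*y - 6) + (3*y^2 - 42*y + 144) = y^2 - 34*y + 138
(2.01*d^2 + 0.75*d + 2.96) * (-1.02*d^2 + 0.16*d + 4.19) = -2.0502*d^4 - 0.4434*d^3 + 5.5227*d^2 + 3.6161*d + 12.4024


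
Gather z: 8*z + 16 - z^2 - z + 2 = -z^2 + 7*z + 18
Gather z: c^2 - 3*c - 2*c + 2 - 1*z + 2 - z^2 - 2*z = c^2 - 5*c - z^2 - 3*z + 4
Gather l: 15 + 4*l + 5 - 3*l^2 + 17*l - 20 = -3*l^2 + 21*l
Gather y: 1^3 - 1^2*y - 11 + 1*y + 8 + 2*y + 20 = 2*y + 18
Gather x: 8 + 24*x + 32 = 24*x + 40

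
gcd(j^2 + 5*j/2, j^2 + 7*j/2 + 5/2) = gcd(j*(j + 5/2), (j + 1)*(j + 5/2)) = j + 5/2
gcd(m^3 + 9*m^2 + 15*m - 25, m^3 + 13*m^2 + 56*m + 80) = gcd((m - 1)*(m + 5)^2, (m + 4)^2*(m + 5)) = m + 5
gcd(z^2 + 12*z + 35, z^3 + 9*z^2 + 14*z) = z + 7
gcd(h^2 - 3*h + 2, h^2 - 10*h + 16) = h - 2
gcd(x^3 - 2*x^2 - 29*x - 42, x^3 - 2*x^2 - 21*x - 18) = x + 3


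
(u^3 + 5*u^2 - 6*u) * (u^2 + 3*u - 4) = u^5 + 8*u^4 + 5*u^3 - 38*u^2 + 24*u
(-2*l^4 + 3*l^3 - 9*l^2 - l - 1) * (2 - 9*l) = 18*l^5 - 31*l^4 + 87*l^3 - 9*l^2 + 7*l - 2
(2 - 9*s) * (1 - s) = 9*s^2 - 11*s + 2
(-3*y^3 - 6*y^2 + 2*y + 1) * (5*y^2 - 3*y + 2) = -15*y^5 - 21*y^4 + 22*y^3 - 13*y^2 + y + 2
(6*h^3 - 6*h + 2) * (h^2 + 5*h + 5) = 6*h^5 + 30*h^4 + 24*h^3 - 28*h^2 - 20*h + 10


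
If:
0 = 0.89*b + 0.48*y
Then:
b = -0.539325842696629*y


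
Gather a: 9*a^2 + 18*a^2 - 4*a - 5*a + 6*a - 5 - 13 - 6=27*a^2 - 3*a - 24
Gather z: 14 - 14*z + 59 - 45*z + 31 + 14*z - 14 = 90 - 45*z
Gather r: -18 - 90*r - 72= -90*r - 90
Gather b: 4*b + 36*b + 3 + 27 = 40*b + 30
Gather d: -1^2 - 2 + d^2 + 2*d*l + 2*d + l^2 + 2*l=d^2 + d*(2*l + 2) + l^2 + 2*l - 3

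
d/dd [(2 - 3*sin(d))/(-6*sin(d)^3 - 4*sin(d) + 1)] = (-36*sin(d)^3 + 36*sin(d)^2 + 5)*cos(d)/(6*sin(d)^3 + 4*sin(d) - 1)^2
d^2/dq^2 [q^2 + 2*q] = 2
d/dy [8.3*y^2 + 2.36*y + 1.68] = 16.6*y + 2.36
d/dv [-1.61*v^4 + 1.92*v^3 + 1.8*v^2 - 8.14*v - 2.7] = -6.44*v^3 + 5.76*v^2 + 3.6*v - 8.14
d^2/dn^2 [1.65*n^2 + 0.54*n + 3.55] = 3.30000000000000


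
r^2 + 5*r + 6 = (r + 2)*(r + 3)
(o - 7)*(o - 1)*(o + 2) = o^3 - 6*o^2 - 9*o + 14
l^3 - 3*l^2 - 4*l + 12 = (l - 3)*(l - 2)*(l + 2)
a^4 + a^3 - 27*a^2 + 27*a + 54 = (a - 3)^2*(a + 1)*(a + 6)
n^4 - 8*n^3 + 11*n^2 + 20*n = n*(n - 5)*(n - 4)*(n + 1)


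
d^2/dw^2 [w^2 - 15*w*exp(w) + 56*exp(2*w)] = -15*w*exp(w) + 224*exp(2*w) - 30*exp(w) + 2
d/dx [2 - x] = -1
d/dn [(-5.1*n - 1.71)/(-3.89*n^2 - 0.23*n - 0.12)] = (-19.839*n^2 - 13.3038*n + 0.2187)/(15.1321*n^4 + 1.7894*n^3 + 0.9865*n^2 + 0.0552*n + 0.0144)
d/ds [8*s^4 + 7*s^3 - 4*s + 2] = 32*s^3 + 21*s^2 - 4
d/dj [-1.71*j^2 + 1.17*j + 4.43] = 1.17 - 3.42*j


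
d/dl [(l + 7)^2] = 2*l + 14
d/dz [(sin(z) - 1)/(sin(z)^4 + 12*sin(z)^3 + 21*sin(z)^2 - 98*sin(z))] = (-3*sin(z)^3 + sin(z)^2 + 8*sin(z) - 14)*cos(z)/((sin(z) - 2)^2*(sin(z) + 7)^3*sin(z)^2)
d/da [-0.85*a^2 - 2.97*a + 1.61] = -1.7*a - 2.97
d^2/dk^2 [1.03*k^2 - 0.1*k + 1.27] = 2.06000000000000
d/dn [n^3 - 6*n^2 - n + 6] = 3*n^2 - 12*n - 1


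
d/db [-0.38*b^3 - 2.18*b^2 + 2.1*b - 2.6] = -1.14*b^2 - 4.36*b + 2.1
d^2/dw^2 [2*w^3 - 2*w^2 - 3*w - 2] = 12*w - 4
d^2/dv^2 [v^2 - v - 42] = 2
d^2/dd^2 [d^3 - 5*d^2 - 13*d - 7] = 6*d - 10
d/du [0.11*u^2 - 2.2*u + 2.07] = 0.22*u - 2.2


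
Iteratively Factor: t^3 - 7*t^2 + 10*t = (t)*(t^2 - 7*t + 10) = t*(t - 5)*(t - 2)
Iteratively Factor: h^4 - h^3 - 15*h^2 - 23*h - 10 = (h + 2)*(h^3 - 3*h^2 - 9*h - 5) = (h + 1)*(h + 2)*(h^2 - 4*h - 5) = (h - 5)*(h + 1)*(h + 2)*(h + 1)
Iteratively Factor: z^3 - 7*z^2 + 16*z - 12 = (z - 3)*(z^2 - 4*z + 4) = (z - 3)*(z - 2)*(z - 2)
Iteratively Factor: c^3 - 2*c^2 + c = (c - 1)*(c^2 - c) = c*(c - 1)*(c - 1)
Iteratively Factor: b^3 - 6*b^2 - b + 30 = (b + 2)*(b^2 - 8*b + 15) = (b - 3)*(b + 2)*(b - 5)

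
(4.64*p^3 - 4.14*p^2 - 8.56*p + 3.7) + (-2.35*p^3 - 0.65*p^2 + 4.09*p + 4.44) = 2.29*p^3 - 4.79*p^2 - 4.47*p + 8.14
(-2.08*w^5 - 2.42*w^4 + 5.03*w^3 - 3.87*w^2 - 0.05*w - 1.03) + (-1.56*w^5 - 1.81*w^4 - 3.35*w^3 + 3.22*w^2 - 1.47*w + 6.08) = -3.64*w^5 - 4.23*w^4 + 1.68*w^3 - 0.65*w^2 - 1.52*w + 5.05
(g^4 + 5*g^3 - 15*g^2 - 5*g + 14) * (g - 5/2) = g^5 + 5*g^4/2 - 55*g^3/2 + 65*g^2/2 + 53*g/2 - 35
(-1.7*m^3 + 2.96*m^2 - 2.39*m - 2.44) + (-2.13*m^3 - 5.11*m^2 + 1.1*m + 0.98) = -3.83*m^3 - 2.15*m^2 - 1.29*m - 1.46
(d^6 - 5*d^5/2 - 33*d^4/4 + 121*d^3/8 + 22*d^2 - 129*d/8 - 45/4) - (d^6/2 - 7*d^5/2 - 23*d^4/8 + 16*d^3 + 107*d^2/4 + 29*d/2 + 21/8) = d^6/2 + d^5 - 43*d^4/8 - 7*d^3/8 - 19*d^2/4 - 245*d/8 - 111/8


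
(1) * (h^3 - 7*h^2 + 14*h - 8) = h^3 - 7*h^2 + 14*h - 8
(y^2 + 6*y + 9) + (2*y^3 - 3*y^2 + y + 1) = 2*y^3 - 2*y^2 + 7*y + 10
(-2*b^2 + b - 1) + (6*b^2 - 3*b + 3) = 4*b^2 - 2*b + 2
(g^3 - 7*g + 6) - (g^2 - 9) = g^3 - g^2 - 7*g + 15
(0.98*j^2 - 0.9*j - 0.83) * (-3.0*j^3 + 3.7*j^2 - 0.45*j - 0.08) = -2.94*j^5 + 6.326*j^4 - 1.281*j^3 - 2.7444*j^2 + 0.4455*j + 0.0664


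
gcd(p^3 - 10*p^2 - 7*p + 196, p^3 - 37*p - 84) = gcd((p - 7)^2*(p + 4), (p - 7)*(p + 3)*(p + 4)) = p^2 - 3*p - 28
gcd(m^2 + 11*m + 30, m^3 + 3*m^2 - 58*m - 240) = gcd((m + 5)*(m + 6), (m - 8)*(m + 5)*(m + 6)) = m^2 + 11*m + 30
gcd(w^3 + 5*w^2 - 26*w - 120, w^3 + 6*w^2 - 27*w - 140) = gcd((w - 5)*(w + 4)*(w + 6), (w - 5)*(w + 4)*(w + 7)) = w^2 - w - 20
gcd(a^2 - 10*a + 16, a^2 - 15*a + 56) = a - 8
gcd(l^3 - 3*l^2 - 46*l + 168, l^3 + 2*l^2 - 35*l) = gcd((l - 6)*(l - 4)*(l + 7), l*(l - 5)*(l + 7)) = l + 7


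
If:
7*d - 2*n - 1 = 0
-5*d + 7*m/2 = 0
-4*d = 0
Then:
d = 0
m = 0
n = -1/2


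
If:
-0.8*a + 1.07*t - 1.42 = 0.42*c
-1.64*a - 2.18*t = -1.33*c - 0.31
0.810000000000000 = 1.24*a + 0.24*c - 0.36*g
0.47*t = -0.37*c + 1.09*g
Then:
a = 0.47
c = 8.66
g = 5.13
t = 5.07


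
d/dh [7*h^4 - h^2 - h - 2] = 28*h^3 - 2*h - 1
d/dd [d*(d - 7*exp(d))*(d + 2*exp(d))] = -5*d^2*exp(d) + 3*d^2 - 28*d*exp(2*d) - 10*d*exp(d) - 14*exp(2*d)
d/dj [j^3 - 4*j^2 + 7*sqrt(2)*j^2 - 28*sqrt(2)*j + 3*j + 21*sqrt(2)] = 3*j^2 - 8*j + 14*sqrt(2)*j - 28*sqrt(2) + 3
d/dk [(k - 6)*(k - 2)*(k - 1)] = 3*k^2 - 18*k + 20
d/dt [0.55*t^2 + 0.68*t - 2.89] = 1.1*t + 0.68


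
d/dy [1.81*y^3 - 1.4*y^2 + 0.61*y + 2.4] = 5.43*y^2 - 2.8*y + 0.61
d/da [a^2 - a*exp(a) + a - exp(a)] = -a*exp(a) + 2*a - 2*exp(a) + 1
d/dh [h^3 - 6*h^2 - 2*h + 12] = 3*h^2 - 12*h - 2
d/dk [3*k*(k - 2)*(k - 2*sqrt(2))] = 9*k^2 - 12*sqrt(2)*k - 12*k + 12*sqrt(2)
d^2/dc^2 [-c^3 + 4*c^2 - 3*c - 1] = 8 - 6*c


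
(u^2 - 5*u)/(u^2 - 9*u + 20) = u/(u - 4)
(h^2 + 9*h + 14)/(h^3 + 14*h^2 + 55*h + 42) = (h + 2)/(h^2 + 7*h + 6)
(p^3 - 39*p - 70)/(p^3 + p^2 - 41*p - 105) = (p + 2)/(p + 3)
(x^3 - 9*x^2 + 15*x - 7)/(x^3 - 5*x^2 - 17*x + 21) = (x - 1)/(x + 3)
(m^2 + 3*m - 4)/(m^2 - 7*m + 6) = (m + 4)/(m - 6)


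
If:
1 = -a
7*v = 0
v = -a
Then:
No Solution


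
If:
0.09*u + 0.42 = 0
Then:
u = -4.67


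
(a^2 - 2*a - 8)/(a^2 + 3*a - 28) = (a + 2)/(a + 7)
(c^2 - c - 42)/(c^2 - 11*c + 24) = (c^2 - c - 42)/(c^2 - 11*c + 24)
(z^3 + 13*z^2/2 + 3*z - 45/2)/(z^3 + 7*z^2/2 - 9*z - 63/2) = (2*z^2 + 7*z - 15)/(2*z^2 + z - 21)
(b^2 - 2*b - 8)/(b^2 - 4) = (b - 4)/(b - 2)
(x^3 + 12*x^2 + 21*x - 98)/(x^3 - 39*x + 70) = (x + 7)/(x - 5)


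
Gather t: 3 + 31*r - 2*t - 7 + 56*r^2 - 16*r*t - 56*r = 56*r^2 - 25*r + t*(-16*r - 2) - 4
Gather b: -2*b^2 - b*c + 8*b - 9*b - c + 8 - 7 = -2*b^2 + b*(-c - 1) - c + 1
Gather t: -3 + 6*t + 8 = 6*t + 5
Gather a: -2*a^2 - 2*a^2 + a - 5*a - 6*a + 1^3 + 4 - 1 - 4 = -4*a^2 - 10*a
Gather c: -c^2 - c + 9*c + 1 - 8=-c^2 + 8*c - 7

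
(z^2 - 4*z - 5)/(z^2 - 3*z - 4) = (z - 5)/(z - 4)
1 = 1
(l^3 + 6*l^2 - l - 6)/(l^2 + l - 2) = (l^2 + 7*l + 6)/(l + 2)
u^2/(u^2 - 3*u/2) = 2*u/(2*u - 3)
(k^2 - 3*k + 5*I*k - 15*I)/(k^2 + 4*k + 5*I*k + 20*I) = (k - 3)/(k + 4)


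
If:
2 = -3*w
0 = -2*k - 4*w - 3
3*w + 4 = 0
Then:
No Solution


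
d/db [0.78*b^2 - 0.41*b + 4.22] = 1.56*b - 0.41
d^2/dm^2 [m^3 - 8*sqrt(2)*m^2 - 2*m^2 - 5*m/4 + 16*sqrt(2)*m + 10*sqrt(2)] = 6*m - 16*sqrt(2) - 4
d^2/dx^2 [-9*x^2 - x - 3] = -18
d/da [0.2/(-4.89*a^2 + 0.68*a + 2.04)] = (1.956*a - 0.136)/(-4.89*a^2 + 0.68*a + 2.04)^2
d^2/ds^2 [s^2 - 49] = 2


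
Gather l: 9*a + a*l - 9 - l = 9*a + l*(a - 1) - 9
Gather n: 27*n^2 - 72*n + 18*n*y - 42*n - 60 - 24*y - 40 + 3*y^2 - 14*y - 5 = 27*n^2 + n*(18*y - 114) + 3*y^2 - 38*y - 105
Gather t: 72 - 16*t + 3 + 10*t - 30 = 45 - 6*t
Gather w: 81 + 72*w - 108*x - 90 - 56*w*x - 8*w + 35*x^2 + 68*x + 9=w*(64 - 56*x) + 35*x^2 - 40*x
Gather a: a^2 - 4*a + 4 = a^2 - 4*a + 4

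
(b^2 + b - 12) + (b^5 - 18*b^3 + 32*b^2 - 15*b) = b^5 - 18*b^3 + 33*b^2 - 14*b - 12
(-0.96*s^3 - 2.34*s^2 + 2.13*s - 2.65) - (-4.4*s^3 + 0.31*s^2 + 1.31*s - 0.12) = 3.44*s^3 - 2.65*s^2 + 0.82*s - 2.53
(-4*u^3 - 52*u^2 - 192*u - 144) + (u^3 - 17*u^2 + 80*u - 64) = -3*u^3 - 69*u^2 - 112*u - 208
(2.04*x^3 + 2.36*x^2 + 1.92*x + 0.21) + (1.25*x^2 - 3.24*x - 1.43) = 2.04*x^3 + 3.61*x^2 - 1.32*x - 1.22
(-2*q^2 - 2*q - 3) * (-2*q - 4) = 4*q^3 + 12*q^2 + 14*q + 12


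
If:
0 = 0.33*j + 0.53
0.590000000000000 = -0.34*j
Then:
No Solution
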